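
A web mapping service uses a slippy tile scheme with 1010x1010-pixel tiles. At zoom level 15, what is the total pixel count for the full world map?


tiles per axis = 2^15 = 32768
total tiles = 32768^2 = 1073741824
pixels per axis = 32768 * 1010 = 33095680
total pixels = 33095680^2 = 1095324034662400

1095324034662400 pixels


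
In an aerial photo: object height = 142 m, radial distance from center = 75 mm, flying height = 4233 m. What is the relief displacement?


d = h * r / H = 142 * 75 / 4233 = 2.52 mm

2.52 mm


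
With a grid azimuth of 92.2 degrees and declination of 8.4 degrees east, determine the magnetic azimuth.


magnetic azimuth = grid azimuth - declination (east +ve)
mag_az = 92.2 - 8.4 = 83.8 degrees

83.8 degrees


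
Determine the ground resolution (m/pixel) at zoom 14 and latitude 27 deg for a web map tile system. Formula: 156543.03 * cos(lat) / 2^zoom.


res = 156543.03 * cos(27) / 2^14 = 156543.03 * 0.89100652 / 16384 = 8.51 m/pixel

8.51 m/pixel


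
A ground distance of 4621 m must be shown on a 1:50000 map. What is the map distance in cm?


map_cm = 4621 * 100 / 50000 = 9.242 cm ≈ 9.24 cm

9.24 cm


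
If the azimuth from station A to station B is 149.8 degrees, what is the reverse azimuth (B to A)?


back azimuth = (149.8 + 180) mod 360 = 329.8 degrees

329.8 degrees


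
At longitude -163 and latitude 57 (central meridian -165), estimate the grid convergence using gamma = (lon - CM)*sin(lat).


gamma = (-163 - -165) * sin(57) = 2 * 0.838671 = 1.677 degrees

1.677 degrees


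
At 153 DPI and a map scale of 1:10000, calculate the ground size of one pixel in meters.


pixel_cm = 2.54 / 153 ≈ 0.016601 cm
ground = pixel_cm * 10000 / 100 = 2.54 * 10000 / (153 * 100) = 25400 / 15300 ≈ 1.66 m

1.66 m


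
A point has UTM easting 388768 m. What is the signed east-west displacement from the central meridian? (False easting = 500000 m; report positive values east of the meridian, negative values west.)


displacement = 388768 - 500000 = -111232 m

-111232 m


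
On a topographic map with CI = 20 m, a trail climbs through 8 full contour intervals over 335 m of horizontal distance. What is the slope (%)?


elevation change = 8 * 20 = 160 m
slope = 160 / 335 * 100 = 47.8%

47.8%


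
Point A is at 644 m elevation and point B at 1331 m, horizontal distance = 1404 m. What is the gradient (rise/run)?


gradient = (1331 - 644) / 1404 = 687 / 1404 = 0.4893

0.4893


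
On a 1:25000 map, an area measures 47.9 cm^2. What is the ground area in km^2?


ground_area = 47.9 * (25000/100)^2 = 2993750.0 m^2 = 2.99375 km^2 ≈ 2.994 km^2

2.994 km^2


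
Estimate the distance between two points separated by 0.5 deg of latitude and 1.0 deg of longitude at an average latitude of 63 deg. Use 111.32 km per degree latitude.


dlat_km = 0.5 * 111.32 = 55.66
dlon_km = 1.0 * 111.32 * cos(63) ≈ 50.538
dist = sqrt(55.66^2 + 50.538^2) ≈ 75.2 km

75.2 km


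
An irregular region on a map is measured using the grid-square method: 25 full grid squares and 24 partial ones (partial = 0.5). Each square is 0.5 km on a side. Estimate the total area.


effective squares = 25 + 24 * 0.5 = 37.0
area = 37.0 * 0.25 = 9.25 km^2

9.25 km^2


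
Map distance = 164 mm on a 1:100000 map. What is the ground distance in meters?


ground = 164 mm * 100000 / 1000 = 16400.0 m

16400.0 m


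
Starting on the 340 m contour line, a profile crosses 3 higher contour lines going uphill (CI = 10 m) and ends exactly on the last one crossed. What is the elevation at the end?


elevation = 340 + 3 * 10 = 370 m

370 m


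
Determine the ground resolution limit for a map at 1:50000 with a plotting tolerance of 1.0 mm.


ground = 1.0 mm * 50000 / 1000 = 50.0 m

50.0 m


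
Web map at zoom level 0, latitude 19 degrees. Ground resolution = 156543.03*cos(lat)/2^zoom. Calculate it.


res = 156543.03 * cos(19) / 2^0 = 156543.03 * 0.94551858 / 1 = 148014.34 m/pixel

148014.34 m/pixel


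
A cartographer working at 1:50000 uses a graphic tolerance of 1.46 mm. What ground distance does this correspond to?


ground = 1.46 mm * 50000 / 1000 = 73.0 m

73.0 m


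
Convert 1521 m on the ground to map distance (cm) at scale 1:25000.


map_cm = 1521 * 100 / 25000 = 6.084 cm ≈ 6.08 cm

6.08 cm


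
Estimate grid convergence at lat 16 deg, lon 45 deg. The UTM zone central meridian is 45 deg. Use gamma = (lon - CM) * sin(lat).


gamma = (45 - 45) * sin(16) = 0 * 0.275637 = 0.0 degrees

0.0 degrees


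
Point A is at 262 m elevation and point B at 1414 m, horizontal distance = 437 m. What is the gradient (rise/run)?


gradient = (1414 - 262) / 437 = 1152 / 437 = 2.6362

2.6362


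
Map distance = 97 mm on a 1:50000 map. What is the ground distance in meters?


ground = 97 mm * 50000 / 1000 = 4850.0 m

4850.0 m


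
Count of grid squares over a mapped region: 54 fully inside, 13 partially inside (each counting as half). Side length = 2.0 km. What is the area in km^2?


effective squares = 54 + 13 * 0.5 = 60.5
area = 60.5 * 4.0 = 242.0 km^2

242.0 km^2


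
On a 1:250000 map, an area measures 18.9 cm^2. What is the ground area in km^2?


ground_area = 18.9 * (250000/100)^2 = 118125000.0 m^2 = 118.125 km^2

118.125 km^2


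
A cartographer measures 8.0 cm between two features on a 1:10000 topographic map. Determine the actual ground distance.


ground = 8.0 cm * 10000 / 100 = 800.0 m

800.0 m


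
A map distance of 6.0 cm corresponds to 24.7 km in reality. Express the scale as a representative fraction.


ground = 24.7 km = 2470000 cm; RF denominator = ground / map = 2470000 / 6.0 ≈ 411667; RF = 1:411667

1:411667


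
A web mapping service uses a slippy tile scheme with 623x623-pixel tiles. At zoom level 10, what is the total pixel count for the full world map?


tiles per axis = 2^10 = 1024
total tiles = 1024^2 = 1048576
pixels per axis = 1024 * 623 = 637952
total pixels = 637952^2 = 406982754304

406982754304 pixels


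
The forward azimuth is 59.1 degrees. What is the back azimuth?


back azimuth = (59.1 + 180) mod 360 = 239.1 degrees

239.1 degrees


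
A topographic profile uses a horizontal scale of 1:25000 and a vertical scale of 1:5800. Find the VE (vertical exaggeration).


VE = horizontal_scale / vertical_scale = 25000 / 5800 ≈ 4.3

4.3x


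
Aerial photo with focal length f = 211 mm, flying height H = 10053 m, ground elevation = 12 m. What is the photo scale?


scale = f / (H - h) = 211 mm / 10041 m = 211 / 10041000 = 1:47588

1:47588


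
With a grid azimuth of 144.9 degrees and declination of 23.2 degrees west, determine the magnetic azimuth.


magnetic azimuth = grid azimuth - declination (east +ve)
mag_az = 144.9 - -23.2 = 168.1 degrees

168.1 degrees


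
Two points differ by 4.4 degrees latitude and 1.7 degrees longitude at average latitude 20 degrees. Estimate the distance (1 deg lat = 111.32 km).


dlat_km = 4.4 * 111.32 = 489.808
dlon_km = 1.7 * 111.32 * cos(20) ≈ 177.831
dist = sqrt(489.808^2 + 177.831^2) ≈ 521.1 km

521.1 km


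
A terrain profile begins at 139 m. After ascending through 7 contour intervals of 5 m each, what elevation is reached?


elevation = 139 + 7 * 5 = 174 m

174 m


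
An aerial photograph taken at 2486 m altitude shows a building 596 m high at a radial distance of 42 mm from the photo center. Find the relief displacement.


d = h * r / H = 596 * 42 / 2486 = 10.07 mm

10.07 mm


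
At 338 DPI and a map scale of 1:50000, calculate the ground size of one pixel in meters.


pixel_cm = 2.54 / 338 ≈ 0.007515 cm
ground = pixel_cm * 50000 / 100 = 2.54 * 50000 / (338 * 100) = 127000 / 33800 ≈ 3.76 m

3.76 m


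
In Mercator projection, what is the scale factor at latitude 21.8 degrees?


SF = 1 / cos(21.8) = 1 / 0.928486 = 1.077

1.077


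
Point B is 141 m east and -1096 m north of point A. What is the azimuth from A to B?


az = atan2(141, -1096) = 172.7 deg
adjusted to 0-360: 172.7 degrees

172.7 degrees


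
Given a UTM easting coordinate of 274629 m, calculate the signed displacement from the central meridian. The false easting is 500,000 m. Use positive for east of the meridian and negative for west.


displacement = 274629 - 500000 = -225371 m

-225371 m


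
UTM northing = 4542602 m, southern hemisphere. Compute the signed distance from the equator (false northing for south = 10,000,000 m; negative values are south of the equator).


For southern: actual = 4542602 - 10000000 = -5457398 m

-5457398 m


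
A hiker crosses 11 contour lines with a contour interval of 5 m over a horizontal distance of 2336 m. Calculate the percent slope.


elevation change = 11 * 5 = 55 m
slope = 55 / 2336 * 100 = 2.4%

2.4%


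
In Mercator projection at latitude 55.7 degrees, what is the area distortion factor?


area_distortion = 1/cos^2(55.7) = 3.149

3.149


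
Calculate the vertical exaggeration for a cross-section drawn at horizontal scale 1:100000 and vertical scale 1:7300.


VE = horizontal_scale / vertical_scale = 100000 / 7300 ≈ 13.7

13.7x


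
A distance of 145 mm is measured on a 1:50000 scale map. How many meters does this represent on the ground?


ground = 145 mm * 50000 / 1000 = 7250.0 m

7250.0 m


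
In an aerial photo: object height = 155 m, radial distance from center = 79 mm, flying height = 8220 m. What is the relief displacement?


d = h * r / H = 155 * 79 / 8220 = 1.49 mm

1.49 mm


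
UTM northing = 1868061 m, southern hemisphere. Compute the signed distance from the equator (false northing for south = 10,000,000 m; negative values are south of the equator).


For southern: actual = 1868061 - 10000000 = -8131939 m

-8131939 m


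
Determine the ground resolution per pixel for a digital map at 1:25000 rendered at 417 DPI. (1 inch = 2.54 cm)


pixel_cm = 2.54 / 417 ≈ 0.006091 cm
ground = pixel_cm * 25000 / 100 = 2.54 * 25000 / (417 * 100) = 63500 / 41700 ≈ 1.52 m

1.52 m


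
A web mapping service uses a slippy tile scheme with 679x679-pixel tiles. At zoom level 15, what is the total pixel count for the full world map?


tiles per axis = 2^15 = 32768
total tiles = 32768^2 = 1073741824
pixels per axis = 32768 * 679 = 22249472
total pixels = 22249472^2 = 495039004278784

495039004278784 pixels


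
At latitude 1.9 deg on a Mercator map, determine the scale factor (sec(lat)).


SF = 1 / cos(1.9) = 1 / 0.99945 = 1.001

1.001


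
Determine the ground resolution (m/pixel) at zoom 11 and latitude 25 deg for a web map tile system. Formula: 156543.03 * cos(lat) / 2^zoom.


res = 156543.03 * cos(25) / 2^11 = 156543.03 * 0.90630779 / 2048 = 69.28 m/pixel

69.28 m/pixel


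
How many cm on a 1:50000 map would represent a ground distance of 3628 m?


map_cm = 3628 * 100 / 50000 = 7.256 cm ≈ 7.26 cm

7.26 cm


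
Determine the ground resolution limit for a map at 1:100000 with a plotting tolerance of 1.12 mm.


ground = 1.12 mm * 100000 / 1000 = 112.0 m

112.0 m


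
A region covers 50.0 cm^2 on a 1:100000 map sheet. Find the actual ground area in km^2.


ground_area = 50.0 * (100000/100)^2 = 50000000.0 m^2 = 50.0 km^2

50.0 km^2


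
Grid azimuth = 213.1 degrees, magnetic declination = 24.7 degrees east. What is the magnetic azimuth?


magnetic azimuth = grid azimuth - declination (east +ve)
mag_az = 213.1 - 24.7 = 188.4 degrees

188.4 degrees


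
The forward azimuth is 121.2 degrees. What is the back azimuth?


back azimuth = (121.2 + 180) mod 360 = 301.2 degrees

301.2 degrees


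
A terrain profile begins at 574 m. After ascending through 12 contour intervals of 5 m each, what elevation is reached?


elevation = 574 + 12 * 5 = 634 m

634 m


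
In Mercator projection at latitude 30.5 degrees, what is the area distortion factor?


area_distortion = 1/cos^2(30.5) = 1.347

1.347


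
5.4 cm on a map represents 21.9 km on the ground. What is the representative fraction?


ground = 21.9 km = 2190000 cm; RF denominator = ground / map = 2190000 / 5.4 ≈ 405556; RF = 1:405556

1:405556


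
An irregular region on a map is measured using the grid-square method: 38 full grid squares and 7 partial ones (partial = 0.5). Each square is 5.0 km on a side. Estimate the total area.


effective squares = 38 + 7 * 0.5 = 41.5
area = 41.5 * 25.0 = 1037.5 km^2

1037.5 km^2


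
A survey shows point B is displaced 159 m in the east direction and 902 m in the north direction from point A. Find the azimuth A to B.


az = atan2(159, 902) = 10.0 deg
adjusted to 0-360: 10.0 degrees

10.0 degrees


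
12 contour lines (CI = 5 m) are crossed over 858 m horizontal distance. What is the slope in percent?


elevation change = 12 * 5 = 60 m
slope = 60 / 858 * 100 = 7.0%

7.0%


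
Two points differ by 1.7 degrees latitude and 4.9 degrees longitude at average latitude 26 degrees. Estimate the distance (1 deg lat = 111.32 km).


dlat_km = 1.7 * 111.32 = 189.244
dlon_km = 4.9 * 111.32 * cos(26) ≈ 490.263
dist = sqrt(189.244^2 + 490.263^2) ≈ 525.5 km

525.5 km


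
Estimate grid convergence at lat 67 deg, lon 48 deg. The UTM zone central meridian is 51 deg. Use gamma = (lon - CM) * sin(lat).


gamma = (48 - 51) * sin(67) = -3 * 0.920505 = -2.762 degrees

-2.762 degrees


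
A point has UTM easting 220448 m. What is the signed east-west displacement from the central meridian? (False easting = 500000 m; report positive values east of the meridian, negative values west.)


displacement = 220448 - 500000 = -279552 m

-279552 m


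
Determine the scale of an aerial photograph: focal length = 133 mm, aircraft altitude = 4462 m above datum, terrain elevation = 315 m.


scale = f / (H - h) = 133 mm / 4147 m = 133 / 4147000 = 1:31180

1:31180


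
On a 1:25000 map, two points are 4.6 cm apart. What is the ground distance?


ground = 4.6 cm * 25000 / 100 = 1150.0 m = 1.15 km

1.15 km


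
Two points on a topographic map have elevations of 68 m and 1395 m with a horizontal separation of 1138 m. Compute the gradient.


gradient = (1395 - 68) / 1138 = 1327 / 1138 = 1.1661

1.1661


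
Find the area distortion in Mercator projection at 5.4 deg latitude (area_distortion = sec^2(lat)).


area_distortion = 1/cos^2(5.4) = 1.009

1.009


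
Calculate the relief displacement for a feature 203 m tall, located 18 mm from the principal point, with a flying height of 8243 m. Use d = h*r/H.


d = h * r / H = 203 * 18 / 8243 = 0.44 mm

0.44 mm


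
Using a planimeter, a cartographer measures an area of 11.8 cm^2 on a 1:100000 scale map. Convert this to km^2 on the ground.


ground_area = 11.8 * (100000/100)^2 = 11800000.0 m^2 = 11.8 km^2

11.8 km^2


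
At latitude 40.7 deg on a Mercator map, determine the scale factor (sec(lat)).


SF = 1 / cos(40.7) = 1 / 0.758134 = 1.319

1.319


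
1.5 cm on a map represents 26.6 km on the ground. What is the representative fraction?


ground = 26.6 km = 2660000 cm; RF denominator = ground / map = 2660000 / 1.5 ≈ 1773333; RF = 1:1773333

1:1773333


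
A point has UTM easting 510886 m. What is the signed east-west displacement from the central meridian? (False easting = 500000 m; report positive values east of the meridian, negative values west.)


displacement = 510886 - 500000 = 10886 m

10886 m


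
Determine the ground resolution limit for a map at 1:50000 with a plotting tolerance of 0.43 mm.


ground = 0.43 mm * 50000 / 1000 = 21.5 m

21.5 m


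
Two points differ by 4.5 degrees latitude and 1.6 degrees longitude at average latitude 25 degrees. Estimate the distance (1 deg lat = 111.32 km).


dlat_km = 4.5 * 111.32 = 500.94
dlon_km = 1.6 * 111.32 * cos(25) ≈ 161.424
dist = sqrt(500.94^2 + 161.424^2) ≈ 526.3 km

526.3 km


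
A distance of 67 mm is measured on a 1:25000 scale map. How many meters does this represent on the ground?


ground = 67 mm * 25000 / 1000 = 1675.0 m

1675.0 m


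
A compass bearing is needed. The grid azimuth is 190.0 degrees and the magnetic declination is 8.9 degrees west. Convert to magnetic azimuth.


magnetic azimuth = grid azimuth - declination (east +ve)
mag_az = 190.0 - -8.9 = 198.9 degrees

198.9 degrees


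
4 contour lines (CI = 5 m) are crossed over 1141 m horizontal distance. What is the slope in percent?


elevation change = 4 * 5 = 20 m
slope = 20 / 1141 * 100 = 1.8%

1.8%


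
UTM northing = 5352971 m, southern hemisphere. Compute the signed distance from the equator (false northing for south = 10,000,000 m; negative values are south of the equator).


For southern: actual = 5352971 - 10000000 = -4647029 m

-4647029 m


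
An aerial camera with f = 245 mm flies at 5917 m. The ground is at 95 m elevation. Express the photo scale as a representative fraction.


scale = f / (H - h) = 245 mm / 5822 m = 245 / 5822000 = 1:23763

1:23763


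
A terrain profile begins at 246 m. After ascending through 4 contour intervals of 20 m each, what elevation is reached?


elevation = 246 + 4 * 20 = 326 m

326 m


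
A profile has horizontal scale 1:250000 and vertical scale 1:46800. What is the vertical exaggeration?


VE = horizontal_scale / vertical_scale = 250000 / 46800 ≈ 5.3

5.3x


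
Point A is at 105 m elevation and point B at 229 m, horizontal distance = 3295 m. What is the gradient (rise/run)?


gradient = (229 - 105) / 3295 = 124 / 3295 = 0.0376

0.0376


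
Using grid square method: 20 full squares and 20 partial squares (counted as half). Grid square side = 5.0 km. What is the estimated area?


effective squares = 20 + 20 * 0.5 = 30.0
area = 30.0 * 25.0 = 750.0 km^2

750.0 km^2


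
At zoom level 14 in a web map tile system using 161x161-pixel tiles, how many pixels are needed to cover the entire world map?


tiles per axis = 2^14 = 16384
total tiles = 16384^2 = 268435456
pixels per axis = 16384 * 161 = 2637824
total pixels = 2637824^2 = 6958115454976

6958115454976 pixels


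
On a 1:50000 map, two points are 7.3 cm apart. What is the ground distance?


ground = 7.3 cm * 50000 / 100 = 3650.0 m = 3.65 km

3.65 km


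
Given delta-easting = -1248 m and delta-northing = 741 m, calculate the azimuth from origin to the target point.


az = atan2(-1248, 741) = -59.3 deg
adjusted to 0-360: 300.7 degrees

300.7 degrees


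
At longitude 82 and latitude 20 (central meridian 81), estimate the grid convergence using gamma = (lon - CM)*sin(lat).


gamma = (82 - 81) * sin(20) = 1 * 0.34202 = 0.342 degrees

0.342 degrees


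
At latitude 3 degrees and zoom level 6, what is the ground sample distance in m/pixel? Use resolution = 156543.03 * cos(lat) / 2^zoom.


res = 156543.03 * cos(3) / 2^6 = 156543.03 * 0.99862953 / 64 = 2442.63 m/pixel

2442.63 m/pixel


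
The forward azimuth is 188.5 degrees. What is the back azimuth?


back azimuth = (188.5 + 180) mod 360 = 8.5 degrees

8.5 degrees


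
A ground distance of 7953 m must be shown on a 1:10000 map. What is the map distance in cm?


map_cm = 7953 * 100 / 10000 = 79.53 cm

79.53 cm


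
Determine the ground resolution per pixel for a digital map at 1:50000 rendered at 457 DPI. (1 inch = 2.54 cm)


pixel_cm = 2.54 / 457 ≈ 0.005558 cm
ground = pixel_cm * 50000 / 100 = 2.54 * 50000 / (457 * 100) = 127000 / 45700 ≈ 2.78 m

2.78 m


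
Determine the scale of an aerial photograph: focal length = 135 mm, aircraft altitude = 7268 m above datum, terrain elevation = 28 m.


scale = f / (H - h) = 135 mm / 7240 m = 135 / 7240000 = 1:53630

1:53630


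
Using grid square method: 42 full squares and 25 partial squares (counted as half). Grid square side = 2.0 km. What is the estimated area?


effective squares = 42 + 25 * 0.5 = 54.5
area = 54.5 * 4.0 = 218.0 km^2

218.0 km^2


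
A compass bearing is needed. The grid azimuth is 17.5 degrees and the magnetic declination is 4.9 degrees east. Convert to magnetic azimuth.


magnetic azimuth = grid azimuth - declination (east +ve)
mag_az = 17.5 - 4.9 = 12.6 degrees

12.6 degrees


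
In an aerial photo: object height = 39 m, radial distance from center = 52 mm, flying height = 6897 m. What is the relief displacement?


d = h * r / H = 39 * 52 / 6897 = 0.29 mm

0.29 mm


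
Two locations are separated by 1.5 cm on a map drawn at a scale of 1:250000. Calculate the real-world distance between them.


ground = 1.5 cm * 250000 / 100 = 3750.0 m = 3.75 km

3.75 km


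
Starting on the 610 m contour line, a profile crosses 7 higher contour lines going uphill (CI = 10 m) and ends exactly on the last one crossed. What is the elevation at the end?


elevation = 610 + 7 * 10 = 680 m

680 m


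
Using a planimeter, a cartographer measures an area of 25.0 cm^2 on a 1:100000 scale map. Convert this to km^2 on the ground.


ground_area = 25.0 * (100000/100)^2 = 25000000.0 m^2 = 25.0 km^2

25.0 km^2


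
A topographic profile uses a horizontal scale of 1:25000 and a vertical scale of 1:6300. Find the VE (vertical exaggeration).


VE = horizontal_scale / vertical_scale = 25000 / 6300 ≈ 4.0

4.0x


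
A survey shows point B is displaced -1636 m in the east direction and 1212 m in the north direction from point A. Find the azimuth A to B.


az = atan2(-1636, 1212) = -53.5 deg
adjusted to 0-360: 306.5 degrees

306.5 degrees


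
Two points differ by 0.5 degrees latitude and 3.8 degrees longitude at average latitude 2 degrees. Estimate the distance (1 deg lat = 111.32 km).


dlat_km = 0.5 * 111.32 = 55.66
dlon_km = 3.8 * 111.32 * cos(2) ≈ 422.758
dist = sqrt(55.66^2 + 422.758^2) ≈ 426.4 km

426.4 km


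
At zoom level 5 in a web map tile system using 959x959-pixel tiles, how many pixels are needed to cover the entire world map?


tiles per axis = 2^5 = 32
total tiles = 32^2 = 1024
pixels per axis = 32 * 959 = 30688
total pixels = 30688^2 = 941753344

941753344 pixels


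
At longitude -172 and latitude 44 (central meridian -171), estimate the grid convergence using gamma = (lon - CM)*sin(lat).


gamma = (-172 - -171) * sin(44) = -1 * 0.694658 = -0.695 degrees

-0.695 degrees


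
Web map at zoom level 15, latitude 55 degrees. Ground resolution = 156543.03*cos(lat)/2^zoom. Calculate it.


res = 156543.03 * cos(55) / 2^15 = 156543.03 * 0.57357644 / 32768 = 2.74 m/pixel

2.74 m/pixel


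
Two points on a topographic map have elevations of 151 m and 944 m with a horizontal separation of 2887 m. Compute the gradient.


gradient = (944 - 151) / 2887 = 793 / 2887 = 0.2747

0.2747


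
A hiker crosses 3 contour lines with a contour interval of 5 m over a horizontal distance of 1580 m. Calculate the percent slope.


elevation change = 3 * 5 = 15 m
slope = 15 / 1580 * 100 = 0.9%

0.9%


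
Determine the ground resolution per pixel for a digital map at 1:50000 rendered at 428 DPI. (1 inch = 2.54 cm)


pixel_cm = 2.54 / 428 ≈ 0.005935 cm
ground = pixel_cm * 50000 / 100 = 2.54 * 50000 / (428 * 100) = 127000 / 42800 ≈ 2.97 m

2.97 m


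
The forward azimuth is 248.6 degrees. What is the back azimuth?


back azimuth = (248.6 + 180) mod 360 = 68.6 degrees

68.6 degrees


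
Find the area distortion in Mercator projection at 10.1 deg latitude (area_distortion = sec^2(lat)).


area_distortion = 1/cos^2(10.1) = 1.032

1.032


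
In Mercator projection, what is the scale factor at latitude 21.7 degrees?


SF = 1 / cos(21.7) = 1 / 0.929133 = 1.076

1.076


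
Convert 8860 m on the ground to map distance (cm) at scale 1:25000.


map_cm = 8860 * 100 / 25000 = 35.44 cm

35.44 cm


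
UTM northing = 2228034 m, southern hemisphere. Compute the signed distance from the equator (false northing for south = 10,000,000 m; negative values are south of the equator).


For southern: actual = 2228034 - 10000000 = -7771966 m

-7771966 m


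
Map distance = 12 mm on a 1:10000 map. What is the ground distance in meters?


ground = 12 mm * 10000 / 1000 = 120.0 m

120.0 m


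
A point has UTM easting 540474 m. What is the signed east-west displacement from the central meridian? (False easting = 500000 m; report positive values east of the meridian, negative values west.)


displacement = 540474 - 500000 = 40474 m

40474 m


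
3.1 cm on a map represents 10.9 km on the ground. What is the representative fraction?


ground = 10.9 km = 1090000 cm; RF denominator = ground / map = 1090000 / 3.1 ≈ 351613; RF = 1:351613

1:351613


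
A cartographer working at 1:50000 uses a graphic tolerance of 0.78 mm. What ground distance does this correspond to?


ground = 0.78 mm * 50000 / 1000 = 39.0 m

39.0 m


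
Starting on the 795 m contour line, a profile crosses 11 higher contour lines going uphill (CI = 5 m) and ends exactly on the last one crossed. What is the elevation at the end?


elevation = 795 + 11 * 5 = 850 m

850 m


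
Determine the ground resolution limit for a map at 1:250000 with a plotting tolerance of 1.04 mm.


ground = 1.04 mm * 250000 / 1000 = 260.0 m

260.0 m


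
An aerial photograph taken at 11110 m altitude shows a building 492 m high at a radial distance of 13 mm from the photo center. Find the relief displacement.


d = h * r / H = 492 * 13 / 11110 = 0.58 mm

0.58 mm


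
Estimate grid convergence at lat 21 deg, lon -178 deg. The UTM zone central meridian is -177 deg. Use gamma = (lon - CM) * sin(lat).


gamma = (-178 - -177) * sin(21) = -1 * 0.358368 = -0.358 degrees

-0.358 degrees


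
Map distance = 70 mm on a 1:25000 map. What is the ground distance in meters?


ground = 70 mm * 25000 / 1000 = 1750.0 m

1750.0 m


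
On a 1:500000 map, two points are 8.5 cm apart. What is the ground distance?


ground = 8.5 cm * 500000 / 100 = 42500.0 m = 42.5 km

42.5 km


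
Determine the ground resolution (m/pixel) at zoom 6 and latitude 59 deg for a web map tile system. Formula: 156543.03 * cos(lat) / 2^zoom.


res = 156543.03 * cos(59) / 2^6 = 156543.03 * 0.51503807 / 64 = 1259.78 m/pixel

1259.78 m/pixel


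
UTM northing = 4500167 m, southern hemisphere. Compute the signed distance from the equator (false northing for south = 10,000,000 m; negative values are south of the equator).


For southern: actual = 4500167 - 10000000 = -5499833 m

-5499833 m


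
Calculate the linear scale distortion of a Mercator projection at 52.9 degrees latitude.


SF = 1 / cos(52.9) = 1 / 0.603208 = 1.658

1.658


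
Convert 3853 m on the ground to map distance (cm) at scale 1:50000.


map_cm = 3853 * 100 / 50000 = 7.706 cm ≈ 7.71 cm

7.71 cm


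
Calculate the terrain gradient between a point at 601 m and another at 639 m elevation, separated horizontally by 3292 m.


gradient = (639 - 601) / 3292 = 38 / 3292 = 0.0115

0.0115


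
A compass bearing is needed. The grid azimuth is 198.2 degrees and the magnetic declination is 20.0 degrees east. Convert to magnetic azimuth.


magnetic azimuth = grid azimuth - declination (east +ve)
mag_az = 198.2 - 20.0 = 178.2 degrees

178.2 degrees


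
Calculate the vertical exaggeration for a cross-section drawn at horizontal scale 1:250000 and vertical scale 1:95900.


VE = horizontal_scale / vertical_scale = 250000 / 95900 ≈ 2.6

2.6x


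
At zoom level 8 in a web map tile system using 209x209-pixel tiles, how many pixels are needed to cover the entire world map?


tiles per axis = 2^8 = 256
total tiles = 256^2 = 65536
pixels per axis = 256 * 209 = 53504
total pixels = 53504^2 = 2862678016

2862678016 pixels


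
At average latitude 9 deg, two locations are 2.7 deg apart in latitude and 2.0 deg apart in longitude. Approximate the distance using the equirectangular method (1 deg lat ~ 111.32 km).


dlat_km = 2.7 * 111.32 = 300.564
dlon_km = 2.0 * 111.32 * cos(9) ≈ 219.899
dist = sqrt(300.564^2 + 219.899^2) ≈ 372.4 km

372.4 km


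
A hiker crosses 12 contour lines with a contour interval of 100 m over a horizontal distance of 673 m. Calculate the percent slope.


elevation change = 12 * 100 = 1200 m
slope = 1200 / 673 * 100 = 178.3%

178.3%


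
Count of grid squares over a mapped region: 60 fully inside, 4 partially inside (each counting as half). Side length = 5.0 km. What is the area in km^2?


effective squares = 60 + 4 * 0.5 = 62.0
area = 62.0 * 25.0 = 1550.0 km^2

1550.0 km^2


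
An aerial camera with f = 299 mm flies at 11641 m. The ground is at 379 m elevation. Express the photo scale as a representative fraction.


scale = f / (H - h) = 299 mm / 11262 m = 299 / 11262000 = 1:37666

1:37666


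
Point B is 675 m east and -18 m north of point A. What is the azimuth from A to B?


az = atan2(675, -18) = 91.5 deg
adjusted to 0-360: 91.5 degrees

91.5 degrees


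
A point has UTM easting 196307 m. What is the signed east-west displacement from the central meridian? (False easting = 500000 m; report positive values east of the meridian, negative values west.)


displacement = 196307 - 500000 = -303693 m

-303693 m


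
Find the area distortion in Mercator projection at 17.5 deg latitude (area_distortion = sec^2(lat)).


area_distortion = 1/cos^2(17.5) = 1.099

1.099


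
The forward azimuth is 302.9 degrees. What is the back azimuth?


back azimuth = (302.9 + 180) mod 360 = 122.9 degrees

122.9 degrees


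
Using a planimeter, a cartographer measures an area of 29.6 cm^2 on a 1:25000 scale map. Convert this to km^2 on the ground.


ground_area = 29.6 * (25000/100)^2 = 1850000.0 m^2 = 1.85 km^2

1.85 km^2


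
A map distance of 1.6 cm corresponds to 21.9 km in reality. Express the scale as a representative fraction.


ground = 21.9 km = 2190000 cm; RF denominator = ground / map = 2190000 / 1.6 = 1368750; RF = 1:1368750

1:1368750


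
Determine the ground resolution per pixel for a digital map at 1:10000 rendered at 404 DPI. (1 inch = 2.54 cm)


pixel_cm = 2.54 / 404 ≈ 0.006287 cm
ground = pixel_cm * 10000 / 100 = 2.54 * 10000 / (404 * 100) = 25400 / 40400 ≈ 0.63 m

0.63 m


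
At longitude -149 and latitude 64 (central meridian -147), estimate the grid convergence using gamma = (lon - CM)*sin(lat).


gamma = (-149 - -147) * sin(64) = -2 * 0.898794 = -1.798 degrees

-1.798 degrees


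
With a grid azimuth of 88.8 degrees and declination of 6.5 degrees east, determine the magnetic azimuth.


magnetic azimuth = grid azimuth - declination (east +ve)
mag_az = 88.8 - 6.5 = 82.3 degrees

82.3 degrees


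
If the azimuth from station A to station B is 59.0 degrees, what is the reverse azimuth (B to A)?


back azimuth = (59.0 + 180) mod 360 = 239.0 degrees

239.0 degrees


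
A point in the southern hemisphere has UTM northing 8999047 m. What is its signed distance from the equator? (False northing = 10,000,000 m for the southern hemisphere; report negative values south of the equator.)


For southern: actual = 8999047 - 10000000 = -1000953 m

-1000953 m


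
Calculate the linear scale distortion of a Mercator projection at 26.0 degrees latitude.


SF = 1 / cos(26.0) = 1 / 0.898794 = 1.113

1.113


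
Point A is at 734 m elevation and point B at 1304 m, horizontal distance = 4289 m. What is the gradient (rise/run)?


gradient = (1304 - 734) / 4289 = 570 / 4289 = 0.1329

0.1329


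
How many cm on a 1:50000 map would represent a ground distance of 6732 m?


map_cm = 6732 * 100 / 50000 = 13.464 cm ≈ 13.46 cm

13.46 cm


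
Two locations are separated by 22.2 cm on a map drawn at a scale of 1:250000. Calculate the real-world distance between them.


ground = 22.2 cm * 250000 / 100 = 55500.0 m = 55.5 km

55.5 km


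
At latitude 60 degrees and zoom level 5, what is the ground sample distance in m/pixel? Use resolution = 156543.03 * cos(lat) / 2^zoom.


res = 156543.03 * cos(60) / 2^5 = 156543.03 * 0.5 / 32 = 2445.98 m/pixel

2445.98 m/pixel


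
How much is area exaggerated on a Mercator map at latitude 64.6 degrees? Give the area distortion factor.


area_distortion = 1/cos^2(64.6) = 5.435

5.435


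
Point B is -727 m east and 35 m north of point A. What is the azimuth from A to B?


az = atan2(-727, 35) = -87.2 deg
adjusted to 0-360: 272.8 degrees

272.8 degrees


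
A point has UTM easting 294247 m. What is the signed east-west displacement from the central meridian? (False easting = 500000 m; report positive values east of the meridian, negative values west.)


displacement = 294247 - 500000 = -205753 m

-205753 m


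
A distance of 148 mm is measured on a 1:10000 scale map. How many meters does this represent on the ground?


ground = 148 mm * 10000 / 1000 = 1480.0 m

1480.0 m


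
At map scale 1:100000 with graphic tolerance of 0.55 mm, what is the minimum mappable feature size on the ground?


ground = 0.55 mm * 100000 / 1000 = 55.0 m

55.0 m


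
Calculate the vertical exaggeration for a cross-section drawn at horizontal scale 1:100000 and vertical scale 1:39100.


VE = horizontal_scale / vertical_scale = 100000 / 39100 ≈ 2.6

2.6x


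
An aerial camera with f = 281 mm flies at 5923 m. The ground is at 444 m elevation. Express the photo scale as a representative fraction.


scale = f / (H - h) = 281 mm / 5479 m = 281 / 5479000 = 1:19498

1:19498


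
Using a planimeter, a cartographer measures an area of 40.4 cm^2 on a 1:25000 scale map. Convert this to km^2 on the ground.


ground_area = 40.4 * (25000/100)^2 = 2525000.0 m^2 = 2.525 km^2

2.525 km^2


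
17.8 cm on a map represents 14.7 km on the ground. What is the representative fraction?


ground = 14.7 km = 1470000 cm; RF denominator = ground / map = 1470000 / 17.8 ≈ 82584; RF = 1:82584

1:82584


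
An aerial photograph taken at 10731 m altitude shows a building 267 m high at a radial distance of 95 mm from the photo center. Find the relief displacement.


d = h * r / H = 267 * 95 / 10731 = 2.36 mm

2.36 mm


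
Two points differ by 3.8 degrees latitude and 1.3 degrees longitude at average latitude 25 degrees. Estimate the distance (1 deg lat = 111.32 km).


dlat_km = 3.8 * 111.32 = 423.016
dlon_km = 1.3 * 111.32 * cos(25) ≈ 131.157
dist = sqrt(423.016^2 + 131.157^2) ≈ 442.9 km

442.9 km


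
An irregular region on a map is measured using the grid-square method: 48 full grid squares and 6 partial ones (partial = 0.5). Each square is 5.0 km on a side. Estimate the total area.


effective squares = 48 + 6 * 0.5 = 51.0
area = 51.0 * 25.0 = 1275.0 km^2

1275.0 km^2


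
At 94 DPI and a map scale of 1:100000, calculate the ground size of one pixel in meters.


pixel_cm = 2.54 / 94 ≈ 0.027021 cm
ground = pixel_cm * 100000 / 100 = 2.54 * 100000 / (94 * 100) = 254000 / 9400 ≈ 27.02 m

27.02 m


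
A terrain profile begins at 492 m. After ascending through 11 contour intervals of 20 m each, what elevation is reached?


elevation = 492 + 11 * 20 = 712 m

712 m


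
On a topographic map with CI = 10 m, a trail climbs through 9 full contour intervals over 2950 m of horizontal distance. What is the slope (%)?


elevation change = 9 * 10 = 90 m
slope = 90 / 2950 * 100 = 3.1%

3.1%


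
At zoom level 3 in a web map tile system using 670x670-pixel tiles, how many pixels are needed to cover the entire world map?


tiles per axis = 2^3 = 8
total tiles = 8^2 = 64
pixels per axis = 8 * 670 = 5360
total pixels = 5360^2 = 28729600

28729600 pixels


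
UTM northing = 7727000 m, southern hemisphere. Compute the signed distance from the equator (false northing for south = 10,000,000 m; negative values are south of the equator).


For southern: actual = 7727000 - 10000000 = -2273000 m

-2273000 m


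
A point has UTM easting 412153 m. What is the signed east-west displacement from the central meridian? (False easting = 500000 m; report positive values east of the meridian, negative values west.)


displacement = 412153 - 500000 = -87847 m

-87847 m


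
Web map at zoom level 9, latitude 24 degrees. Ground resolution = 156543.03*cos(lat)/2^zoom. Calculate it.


res = 156543.03 * cos(24) / 2^9 = 156543.03 * 0.91354546 / 512 = 279.31 m/pixel

279.31 m/pixel


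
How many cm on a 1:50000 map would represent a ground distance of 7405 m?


map_cm = 7405 * 100 / 50000 = 14.81 cm

14.81 cm


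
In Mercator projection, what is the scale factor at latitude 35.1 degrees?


SF = 1 / cos(35.1) = 1 / 0.81815 = 1.222

1.222


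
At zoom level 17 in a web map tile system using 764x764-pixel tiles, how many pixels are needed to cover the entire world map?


tiles per axis = 2^17 = 131072
total tiles = 131072^2 = 17179869184
pixels per axis = 131072 * 764 = 100139008
total pixels = 100139008^2 = 10027820923224064

10027820923224064 pixels


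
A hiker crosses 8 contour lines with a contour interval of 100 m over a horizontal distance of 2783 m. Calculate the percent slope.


elevation change = 8 * 100 = 800 m
slope = 800 / 2783 * 100 = 28.7%

28.7%


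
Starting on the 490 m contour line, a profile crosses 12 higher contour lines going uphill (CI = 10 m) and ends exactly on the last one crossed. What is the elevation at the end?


elevation = 490 + 12 * 10 = 610 m

610 m


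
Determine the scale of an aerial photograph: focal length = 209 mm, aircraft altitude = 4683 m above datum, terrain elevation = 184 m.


scale = f / (H - h) = 209 mm / 4499 m = 209 / 4499000 = 1:21526

1:21526


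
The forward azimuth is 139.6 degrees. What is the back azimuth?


back azimuth = (139.6 + 180) mod 360 = 319.6 degrees

319.6 degrees


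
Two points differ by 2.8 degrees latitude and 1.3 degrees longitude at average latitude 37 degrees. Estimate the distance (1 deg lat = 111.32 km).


dlat_km = 2.8 * 111.32 = 311.696
dlon_km = 1.3 * 111.32 * cos(37) ≈ 115.575
dist = sqrt(311.696^2 + 115.575^2) ≈ 332.4 km

332.4 km


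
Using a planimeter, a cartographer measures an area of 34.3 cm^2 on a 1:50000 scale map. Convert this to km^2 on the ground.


ground_area = 34.3 * (50000/100)^2 = 8575000.0 m^2 = 8.575 km^2

8.575 km^2


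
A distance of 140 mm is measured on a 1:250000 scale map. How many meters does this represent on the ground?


ground = 140 mm * 250000 / 1000 = 35000.0 m

35000.0 m


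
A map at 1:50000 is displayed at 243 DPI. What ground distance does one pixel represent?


pixel_cm = 2.54 / 243 ≈ 0.010453 cm
ground = pixel_cm * 50000 / 100 = 2.54 * 50000 / (243 * 100) = 127000 / 24300 ≈ 5.23 m

5.23 m


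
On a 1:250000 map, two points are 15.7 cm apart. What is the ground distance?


ground = 15.7 cm * 250000 / 100 = 39250.0 m = 39.25 km

39.25 km


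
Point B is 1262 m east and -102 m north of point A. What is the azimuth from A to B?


az = atan2(1262, -102) = 94.6 deg
adjusted to 0-360: 94.6 degrees

94.6 degrees


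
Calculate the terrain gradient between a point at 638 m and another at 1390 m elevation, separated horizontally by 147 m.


gradient = (1390 - 638) / 147 = 752 / 147 = 5.1156

5.1156


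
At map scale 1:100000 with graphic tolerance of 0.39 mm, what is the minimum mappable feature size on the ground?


ground = 0.39 mm * 100000 / 1000 = 39.0 m

39.0 m


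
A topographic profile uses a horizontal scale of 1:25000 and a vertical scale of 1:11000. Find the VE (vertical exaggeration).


VE = horizontal_scale / vertical_scale = 25000 / 11000 ≈ 2.3

2.3x


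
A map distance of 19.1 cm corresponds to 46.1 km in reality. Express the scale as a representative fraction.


ground = 46.1 km = 4610000 cm; RF denominator = ground / map = 4610000 / 19.1 ≈ 241361; RF = 1:241361

1:241361
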